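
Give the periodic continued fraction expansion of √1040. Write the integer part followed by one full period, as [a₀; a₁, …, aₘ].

[32; 4, 64]

a₀ = ⌊√1040⌋ = 32.
With m₀=0, d₀=1 and mₖ₊₁ = dₖaₖ − mₖ, dₖ₊₁ = (n − mₖ₊₁²)/dₖ, aₖ₊₁ = ⌊(a₀+mₖ₊₁)/dₖ₊₁⌋:
  k=1: m=32, d=16, a=4
  k=2: m=32, d=1, a=64
d=1 and a=2a₀=64 at k=2, so the next step gives (m, d) = (32, 16) again — its k=1 value — and the period has length 2.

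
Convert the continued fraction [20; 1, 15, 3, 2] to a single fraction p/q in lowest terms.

2387/114

Using pₖ = aₖpₖ₋₁ + pₖ₋₂ and qₖ = aₖqₖ₋₁ + qₖ₋₂:
  k=0: a=20, p=20, q=1
  k=1: a=1, p=21, q=1
  k=2: a=15, p=335, q=16
  k=3: a=3, p=1026, q=49
  k=4: a=2, p=2387, q=114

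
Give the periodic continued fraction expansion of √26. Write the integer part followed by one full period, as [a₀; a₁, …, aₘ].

[5; 10]

a₀ = ⌊√26⌋ = 5.
With m₀=0, d₀=1 and mₖ₊₁ = dₖaₖ − mₖ, dₖ₊₁ = (n − mₖ₊₁²)/dₖ, aₖ₊₁ = ⌊(a₀+mₖ₊₁)/dₖ₊₁⌋:
  k=1: m=5, d=1, a=10
d=1 and a=2a₀=10 at k=1, so the next step gives (m, d) = (5, 1) again — its k=1 value — and the period has length 1.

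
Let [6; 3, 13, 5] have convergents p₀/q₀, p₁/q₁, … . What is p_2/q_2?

Using pₖ = aₖpₖ₋₁ + pₖ₋₂, qₖ = aₖqₖ₋₁ + qₖ₋₂ (with p₋₁=1, p₋₂=0, q₋₁=0, q₋₂=1):
  k=0: a=6, p=6, q=1
  k=1: a=3, p=19, q=3
  k=2: a=13, p=253, q=40

253/40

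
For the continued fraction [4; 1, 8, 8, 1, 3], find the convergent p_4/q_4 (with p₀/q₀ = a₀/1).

401/82

Using pₖ = aₖpₖ₋₁ + pₖ₋₂, qₖ = aₖqₖ₋₁ + qₖ₋₂ (with p₋₁=1, p₋₂=0, q₋₁=0, q₋₂=1):
  k=0: a=4, p=4, q=1
  k=1: a=1, p=5, q=1
  k=2: a=8, p=44, q=9
  k=3: a=8, p=357, q=73
  k=4: a=1, p=401, q=82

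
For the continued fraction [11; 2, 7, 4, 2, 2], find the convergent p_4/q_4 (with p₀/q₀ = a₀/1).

1594/139

Using pₖ = aₖpₖ₋₁ + pₖ₋₂, qₖ = aₖqₖ₋₁ + qₖ₋₂ (with p₋₁=1, p₋₂=0, q₋₁=0, q₋₂=1):
  k=0: a=11, p=11, q=1
  k=1: a=2, p=23, q=2
  k=2: a=7, p=172, q=15
  k=3: a=4, p=711, q=62
  k=4: a=2, p=1594, q=139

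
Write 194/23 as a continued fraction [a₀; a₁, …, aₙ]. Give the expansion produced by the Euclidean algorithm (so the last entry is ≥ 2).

194 = 8·23 + 10
23 = 2·10 + 3
10 = 3·3 + 1
3 = 3·1 + 0  (stop)
So 194/23 = [8; 2, 3, 3].

[8; 2, 3, 3]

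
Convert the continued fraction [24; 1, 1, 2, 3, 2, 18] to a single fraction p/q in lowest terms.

Fold from the inside: start with 18/1.
  2 + 1/18 = 37/18
  3 + 18/37 = 129/37
  2 + 37/129 = 295/129
  1 + 129/295 = 424/295
  1 + 295/424 = 719/424
  24 + 424/719 = 17680/719

17680/719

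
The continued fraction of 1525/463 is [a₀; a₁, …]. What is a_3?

1525 = 3·463 + 136   →  a_0 = 3
463 = 3·136 + 55   →  a_1 = 3
136 = 2·55 + 26   →  a_2 = 2
55 = 2·26 + 3   →  a_3 = 2

2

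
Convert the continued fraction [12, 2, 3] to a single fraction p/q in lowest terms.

87/7

Fold from the inside: start with 3/1.
  2 + 1/3 = 7/3
  12 + 3/7 = 87/7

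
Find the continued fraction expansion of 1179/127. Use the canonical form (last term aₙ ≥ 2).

[9; 3, 1, 1, 8, 2]

1179 = 9*127 + 36
127 = 3*36 + 19
36 = 1*19 + 17
19 = 1*17 + 2
17 = 8*2 + 1
2 = 2*1 + 0  (stop)
So 1179/127 = [9; 3, 1, 1, 8, 2].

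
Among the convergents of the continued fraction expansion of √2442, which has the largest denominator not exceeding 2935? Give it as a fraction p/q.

117315/2374

√2442 = [49; 2, 2, 2, 98, …] (period length 4).
Convergents:
  p_0/q_0 = 49/1
  p_1/q_1 = 99/2
  p_2/q_2 = 247/5
  p_3/q_3 = 593/12
  p_4/q_4 = 58361/1181
  p_5/q_5 = 117315/2374
  p_6/q_6 = 292991/5929
q_5 = 2374 ≤ 2935 < 5929 = q_6, so the answer is 117315/2374.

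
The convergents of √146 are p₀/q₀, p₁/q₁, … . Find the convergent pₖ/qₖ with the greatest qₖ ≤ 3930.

√146 = [12; 12, 24, …] (period length 2).
Convergents:
  p_0/q_0 = 12/1
  p_1/q_1 = 145/12
  p_2/q_2 = 3492/289
  p_3/q_3 = 42049/3480
  p_4/q_4 = 1012668/83809
q_3 = 3480 ≤ 3930 < 83809 = q_4, so the answer is 42049/3480.

42049/3480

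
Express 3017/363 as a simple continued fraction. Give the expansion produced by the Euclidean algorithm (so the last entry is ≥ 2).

[8; 3, 4, 1, 2, 2, 3]

3017 = 8·363 + 113
363 = 3·113 + 24
113 = 4·24 + 17
24 = 1·17 + 7
17 = 2·7 + 3
7 = 2·3 + 1
3 = 3·1 + 0  (stop)
So 3017/363 = [8; 3, 4, 1, 2, 2, 3].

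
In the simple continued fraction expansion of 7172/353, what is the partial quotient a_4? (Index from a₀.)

7172 = 20·353 + 112   →  a_0 = 20
353 = 3·112 + 17   →  a_1 = 3
112 = 6·17 + 10   →  a_2 = 6
17 = 1·10 + 7   →  a_3 = 1
10 = 1·7 + 3   →  a_4 = 1

1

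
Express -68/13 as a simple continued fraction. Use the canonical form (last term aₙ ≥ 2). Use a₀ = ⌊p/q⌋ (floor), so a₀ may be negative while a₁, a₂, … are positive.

-68 = -6*13 + 10
13 = 1*10 + 3
10 = 3*3 + 1
3 = 3*1 + 0  (stop)
So -68/13 = [-6; 1, 3, 3].

[-6; 1, 3, 3]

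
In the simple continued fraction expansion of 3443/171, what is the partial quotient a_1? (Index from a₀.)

3443 = 20·171 + 23   →  a_0 = 20
171 = 7·23 + 10   →  a_1 = 7

7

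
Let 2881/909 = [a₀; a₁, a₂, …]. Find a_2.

2881 = 3·909 + 154   →  a_0 = 3
909 = 5·154 + 139   →  a_1 = 5
154 = 1·139 + 15   →  a_2 = 1

1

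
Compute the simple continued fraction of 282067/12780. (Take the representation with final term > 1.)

[22; 14, 11, 16, 2, 2]

282067 = 22·12780 + 907
12780 = 14·907 + 82
907 = 11·82 + 5
82 = 16·5 + 2
5 = 2·2 + 1
2 = 2·1 + 0  (stop)
So 282067/12780 = [22; 14, 11, 16, 2, 2].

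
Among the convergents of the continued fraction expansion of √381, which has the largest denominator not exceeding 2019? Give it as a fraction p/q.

39097/2003

√381 = [19; 1, 1, 12, 1, 1, 38, …] (period length 6).
Convergents:
  p_0/q_0 = 19/1
  p_1/q_1 = 20/1
  p_2/q_2 = 39/2
  p_3/q_3 = 488/25
  p_4/q_4 = 527/27
  p_5/q_5 = 1015/52
  p_6/q_6 = 39097/2003
  p_7/q_7 = 40112/2055
q_6 = 2003 ≤ 2019 < 2055 = q_7, so the answer is 39097/2003.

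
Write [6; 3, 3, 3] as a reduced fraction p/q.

Using pₖ = aₖpₖ₋₁ + pₖ₋₂ and qₖ = aₖqₖ₋₁ + qₖ₋₂:
  k=0: a=6, p=6, q=1
  k=1: a=3, p=19, q=3
  k=2: a=3, p=63, q=10
  k=3: a=3, p=208, q=33

208/33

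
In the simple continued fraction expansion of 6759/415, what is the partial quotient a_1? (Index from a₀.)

6759 = 16·415 + 119   →  a_0 = 16
415 = 3·119 + 58   →  a_1 = 3

3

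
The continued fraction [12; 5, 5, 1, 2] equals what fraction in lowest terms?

1073/88

Fold from the inside: start with 2/1.
  1 + 1/2 = 3/2
  5 + 2/3 = 17/3
  5 + 3/17 = 88/17
  12 + 17/88 = 1073/88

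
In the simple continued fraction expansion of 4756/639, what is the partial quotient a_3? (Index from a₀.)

1

4756 = 7·639 + 283   →  a_0 = 7
639 = 2·283 + 73   →  a_1 = 2
283 = 3·73 + 64   →  a_2 = 3
73 = 1·64 + 9   →  a_3 = 1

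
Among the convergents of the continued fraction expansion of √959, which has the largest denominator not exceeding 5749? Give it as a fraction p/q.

59489/1921

√959 = [30; 1, 29, 1, 60, …] (period length 4).
Convergents:
  p_0/q_0 = 30/1
  p_1/q_1 = 31/1
  p_2/q_2 = 929/30
  p_3/q_3 = 960/31
  p_4/q_4 = 58529/1890
  p_5/q_5 = 59489/1921
  p_6/q_6 = 1783710/57599
q_5 = 1921 ≤ 5749 < 57599 = q_6, so the answer is 59489/1921.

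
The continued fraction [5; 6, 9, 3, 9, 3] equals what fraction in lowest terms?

25576/4953

Using pₖ = aₖpₖ₋₁ + pₖ₋₂ and qₖ = aₖqₖ₋₁ + qₖ₋₂:
  k=0: a=5, p=5, q=1
  k=1: a=6, p=31, q=6
  k=2: a=9, p=284, q=55
  k=3: a=3, p=883, q=171
  k=4: a=9, p=8231, q=1594
  k=5: a=3, p=25576, q=4953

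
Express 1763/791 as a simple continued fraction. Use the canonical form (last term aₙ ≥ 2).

[2; 4, 2, 1, 2, 2, 1, 6]

1763 = 2×791 + 181
791 = 4×181 + 67
181 = 2×67 + 47
67 = 1×47 + 20
47 = 2×20 + 7
20 = 2×7 + 6
7 = 1×6 + 1
6 = 6×1 + 0  (stop)
So 1763/791 = [2; 4, 2, 1, 2, 2, 1, 6].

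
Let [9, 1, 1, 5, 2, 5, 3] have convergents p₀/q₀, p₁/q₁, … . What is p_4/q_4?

Using pₖ = aₖpₖ₋₁ + pₖ₋₂, qₖ = aₖqₖ₋₁ + qₖ₋₂ (with p₋₁=1, p₋₂=0, q₋₁=0, q₋₂=1):
  k=0: a=9, p=9, q=1
  k=1: a=1, p=10, q=1
  k=2: a=1, p=19, q=2
  k=3: a=5, p=105, q=11
  k=4: a=2, p=229, q=24

229/24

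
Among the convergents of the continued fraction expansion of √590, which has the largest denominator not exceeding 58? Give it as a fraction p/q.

√590 = [24; 3, 2, 4, 2, 3, 48, …] (period length 6).
Convergents:
  p_0/q_0 = 24/1
  p_1/q_1 = 73/3
  p_2/q_2 = 170/7
  p_3/q_3 = 753/31
  p_4/q_4 = 1676/69
q_3 = 31 ≤ 58 < 69 = q_4, so the answer is 753/31.

753/31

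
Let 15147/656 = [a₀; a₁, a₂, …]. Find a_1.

11

15147 = 23·656 + 59   →  a_0 = 23
656 = 11·59 + 7   →  a_1 = 11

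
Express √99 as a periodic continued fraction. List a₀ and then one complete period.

a₀ = ⌊√99⌋ = 9.

[9; 1, 18]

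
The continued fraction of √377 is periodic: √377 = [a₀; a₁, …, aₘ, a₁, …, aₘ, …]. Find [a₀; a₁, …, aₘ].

[19; 2, 2, 2, 38]

a₀ = ⌊√377⌋ = 19.
With m₀=0, d₀=1 and mₖ₊₁ = dₖaₖ − mₖ, dₖ₊₁ = (n − mₖ₊₁²)/dₖ, aₖ₊₁ = ⌊(a₀+mₖ₊₁)/dₖ₊₁⌋:
  k=1: m=19, d=16, a=2
  k=2: m=13, d=13, a=2
  k=3: m=13, d=16, a=2
  k=4: m=19, d=1, a=38
d=1 and a=2a₀=38 at k=4, so the next step gives (m, d) = (19, 16) again — its k=1 value — and the period has length 4.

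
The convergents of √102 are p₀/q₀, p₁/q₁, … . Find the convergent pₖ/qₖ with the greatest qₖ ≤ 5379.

20401/2020

√102 = [10; 10, 20, …] (period length 2).
Convergents:
  p_0/q_0 = 10/1
  p_1/q_1 = 101/10
  p_2/q_2 = 2030/201
  p_3/q_3 = 20401/2020
  p_4/q_4 = 410050/40601
q_3 = 2020 ≤ 5379 < 40601 = q_4, so the answer is 20401/2020.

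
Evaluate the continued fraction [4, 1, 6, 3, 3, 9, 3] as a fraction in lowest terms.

Using pₖ = aₖpₖ₋₁ + pₖ₋₂ and qₖ = aₖqₖ₋₁ + qₖ₋₂:
  k=0: a=4, p=4, q=1
  k=1: a=1, p=5, q=1
  k=2: a=6, p=34, q=7
  k=3: a=3, p=107, q=22
  k=4: a=3, p=355, q=73
  k=5: a=9, p=3302, q=679
  k=6: a=3, p=10261, q=2110

10261/2110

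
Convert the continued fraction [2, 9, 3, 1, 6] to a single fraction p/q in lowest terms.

527/250

Fold from the inside: start with 6/1.
  1 + 1/6 = 7/6
  3 + 6/7 = 27/7
  9 + 7/27 = 250/27
  2 + 27/250 = 527/250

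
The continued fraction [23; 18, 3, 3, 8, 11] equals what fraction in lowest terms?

389439/16892

Fold from the inside: start with 11/1.
  8 + 1/11 = 89/11
  3 + 11/89 = 278/89
  3 + 89/278 = 923/278
  18 + 278/923 = 16892/923
  23 + 923/16892 = 389439/16892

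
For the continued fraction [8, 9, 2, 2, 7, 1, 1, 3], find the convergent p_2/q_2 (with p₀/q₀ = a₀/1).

154/19

Using pₖ = aₖpₖ₋₁ + pₖ₋₂, qₖ = aₖqₖ₋₁ + qₖ₋₂ (with p₋₁=1, p₋₂=0, q₋₁=0, q₋₂=1):
  k=0: a=8, p=8, q=1
  k=1: a=9, p=73, q=9
  k=2: a=2, p=154, q=19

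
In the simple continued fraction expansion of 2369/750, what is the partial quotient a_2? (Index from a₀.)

3

2369 = 3·750 + 119   →  a_0 = 3
750 = 6·119 + 36   →  a_1 = 6
119 = 3·36 + 11   →  a_2 = 3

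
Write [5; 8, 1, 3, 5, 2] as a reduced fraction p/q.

Fold from the inside: start with 2/1.
  5 + 1/2 = 11/2
  3 + 2/11 = 35/11
  1 + 11/35 = 46/35
  8 + 35/46 = 403/46
  5 + 46/403 = 2061/403

2061/403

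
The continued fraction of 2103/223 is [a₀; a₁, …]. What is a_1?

2103 = 9·223 + 96   →  a_0 = 9
223 = 2·96 + 31   →  a_1 = 2

2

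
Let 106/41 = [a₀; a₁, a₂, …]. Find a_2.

1

106 = 2·41 + 24   →  a_0 = 2
41 = 1·24 + 17   →  a_1 = 1
24 = 1·17 + 7   →  a_2 = 1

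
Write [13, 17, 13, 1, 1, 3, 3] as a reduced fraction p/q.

Fold from the inside: start with 3/1.
  3 + 1/3 = 10/3
  1 + 3/10 = 13/10
  1 + 10/13 = 23/13
  13 + 13/23 = 312/23
  17 + 23/312 = 5327/312
  13 + 312/5327 = 69563/5327

69563/5327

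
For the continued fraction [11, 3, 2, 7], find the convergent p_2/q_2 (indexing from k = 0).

79/7

Using pₖ = aₖpₖ₋₁ + pₖ₋₂, qₖ = aₖqₖ₋₁ + qₖ₋₂ (with p₋₁=1, p₋₂=0, q₋₁=0, q₋₂=1):
  k=0: a=11, p=11, q=1
  k=1: a=3, p=34, q=3
  k=2: a=2, p=79, q=7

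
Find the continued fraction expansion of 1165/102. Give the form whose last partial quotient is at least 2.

[11; 2, 2, 1, 2, 5]

1165 = 11*102 + 43
102 = 2*43 + 16
43 = 2*16 + 11
16 = 1*11 + 5
11 = 2*5 + 1
5 = 5*1 + 0  (stop)
So 1165/102 = [11; 2, 2, 1, 2, 5].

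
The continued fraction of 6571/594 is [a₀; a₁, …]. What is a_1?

16

6571 = 11·594 + 37   →  a_0 = 11
594 = 16·37 + 2   →  a_1 = 16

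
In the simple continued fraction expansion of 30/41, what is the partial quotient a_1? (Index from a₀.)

1

30 = 0·41 + 30   →  a_0 = 0
41 = 1·30 + 11   →  a_1 = 1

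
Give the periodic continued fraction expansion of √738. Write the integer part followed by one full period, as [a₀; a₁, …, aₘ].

a₀ = ⌊√738⌋ = 27.
With m₀=0, d₀=1 and mₖ₊₁ = dₖaₖ − mₖ, dₖ₊₁ = (n − mₖ₊₁²)/dₖ, aₖ₊₁ = ⌊(a₀+mₖ₊₁)/dₖ₊₁⌋:
  k=1: m=27, d=9, a=6
  k=2: m=27, d=1, a=54
d=1 and a=2a₀=54 at k=2, so the next step gives (m, d) = (27, 9) again — its k=1 value — and the period has length 2.

[27; 6, 54]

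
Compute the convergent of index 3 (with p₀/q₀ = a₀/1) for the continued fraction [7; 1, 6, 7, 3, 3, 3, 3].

393/50

Using pₖ = aₖpₖ₋₁ + pₖ₋₂, qₖ = aₖqₖ₋₁ + qₖ₋₂ (with p₋₁=1, p₋₂=0, q₋₁=0, q₋₂=1):
  k=0: a=7, p=7, q=1
  k=1: a=1, p=8, q=1
  k=2: a=6, p=55, q=7
  k=3: a=7, p=393, q=50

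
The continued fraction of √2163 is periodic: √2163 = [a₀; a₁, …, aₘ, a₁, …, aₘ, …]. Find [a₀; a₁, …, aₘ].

[46; 1, 1, 30, 1, 1, 92]

a₀ = ⌊√2163⌋ = 46.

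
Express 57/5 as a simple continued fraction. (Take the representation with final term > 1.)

57 = 11×5 + 2
5 = 2×2 + 1
2 = 2×1 + 0  (stop)
So 57/5 = [11; 2, 2].

[11; 2, 2]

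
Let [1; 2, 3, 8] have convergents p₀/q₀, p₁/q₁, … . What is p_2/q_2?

Using pₖ = aₖpₖ₋₁ + pₖ₋₂, qₖ = aₖqₖ₋₁ + qₖ₋₂ (with p₋₁=1, p₋₂=0, q₋₁=0, q₋₂=1):
  k=0: a=1, p=1, q=1
  k=1: a=2, p=3, q=2
  k=2: a=3, p=10, q=7

10/7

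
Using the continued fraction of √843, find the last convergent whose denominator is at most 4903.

√843 = [29; 29, 58, …] (period length 2).
Convergents:
  p_0/q_0 = 29/1
  p_1/q_1 = 842/29
  p_2/q_2 = 48865/1683
  p_3/q_3 = 1417927/48836
q_2 = 1683 ≤ 4903 < 48836 = q_3, so the answer is 48865/1683.

48865/1683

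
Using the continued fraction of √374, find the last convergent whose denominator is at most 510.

√374 = [19; 2, 1, 18, 1, 2, 38, …] (period length 6).
Convergents:
  p_0/q_0 = 19/1
  p_1/q_1 = 39/2
  p_2/q_2 = 58/3
  p_3/q_3 = 1083/56
  p_4/q_4 = 1141/59
  p_5/q_5 = 3365/174
  p_6/q_6 = 129011/6671
q_5 = 174 ≤ 510 < 6671 = q_6, so the answer is 3365/174.

3365/174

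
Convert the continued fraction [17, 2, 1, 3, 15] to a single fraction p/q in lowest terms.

2917/168

Using pₖ = aₖpₖ₋₁ + pₖ₋₂ and qₖ = aₖqₖ₋₁ + qₖ₋₂:
  k=0: a=17, p=17, q=1
  k=1: a=2, p=35, q=2
  k=2: a=1, p=52, q=3
  k=3: a=3, p=191, q=11
  k=4: a=15, p=2917, q=168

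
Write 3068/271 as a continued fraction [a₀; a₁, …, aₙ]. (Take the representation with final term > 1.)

3068 = 11·271 + 87
271 = 3·87 + 10
87 = 8·10 + 7
10 = 1·7 + 3
7 = 2·3 + 1
3 = 3·1 + 0  (stop)
So 3068/271 = [11; 3, 8, 1, 2, 3].

[11; 3, 8, 1, 2, 3]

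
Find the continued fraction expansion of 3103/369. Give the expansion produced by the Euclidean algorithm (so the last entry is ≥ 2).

[8; 2, 2, 3, 1, 16]

3103 = 8·369 + 151
369 = 2·151 + 67
151 = 2·67 + 17
67 = 3·17 + 16
17 = 1·16 + 1
16 = 16·1 + 0  (stop)
So 3103/369 = [8; 2, 2, 3, 1, 16].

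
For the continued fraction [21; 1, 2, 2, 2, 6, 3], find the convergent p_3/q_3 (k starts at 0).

Using pₖ = aₖpₖ₋₁ + pₖ₋₂, qₖ = aₖqₖ₋₁ + qₖ₋₂ (with p₋₁=1, p₋₂=0, q₋₁=0, q₋₂=1):
  k=0: a=21, p=21, q=1
  k=1: a=1, p=22, q=1
  k=2: a=2, p=65, q=3
  k=3: a=2, p=152, q=7

152/7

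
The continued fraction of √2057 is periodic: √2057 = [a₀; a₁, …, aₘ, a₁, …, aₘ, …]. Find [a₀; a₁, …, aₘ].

a₀ = ⌊√2057⌋ = 45.

[45; 2, 1, 4, 1, 2, 90]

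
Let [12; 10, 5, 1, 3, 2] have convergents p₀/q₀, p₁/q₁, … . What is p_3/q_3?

Using pₖ = aₖpₖ₋₁ + pₖ₋₂, qₖ = aₖqₖ₋₁ + qₖ₋₂ (with p₋₁=1, p₋₂=0, q₋₁=0, q₋₂=1):
  k=0: a=12, p=12, q=1
  k=1: a=10, p=121, q=10
  k=2: a=5, p=617, q=51
  k=3: a=1, p=738, q=61

738/61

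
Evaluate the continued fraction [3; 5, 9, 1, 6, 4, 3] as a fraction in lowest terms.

15114/4729

Using pₖ = aₖpₖ₋₁ + pₖ₋₂ and qₖ = aₖqₖ₋₁ + qₖ₋₂:
  k=0: a=3, p=3, q=1
  k=1: a=5, p=16, q=5
  k=2: a=9, p=147, q=46
  k=3: a=1, p=163, q=51
  k=4: a=6, p=1125, q=352
  k=5: a=4, p=4663, q=1459
  k=6: a=3, p=15114, q=4729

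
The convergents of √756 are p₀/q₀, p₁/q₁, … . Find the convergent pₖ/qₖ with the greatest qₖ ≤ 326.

√756 = [27; 2, 54, …] (period length 2).
Convergents:
  p_0/q_0 = 27/1
  p_1/q_1 = 55/2
  p_2/q_2 = 2997/109
  p_3/q_3 = 6049/220
  p_4/q_4 = 329643/11989
q_3 = 220 ≤ 326 < 11989 = q_4, so the answer is 6049/220.

6049/220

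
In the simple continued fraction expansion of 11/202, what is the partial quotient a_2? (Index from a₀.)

2

11 = 0·202 + 11   →  a_0 = 0
202 = 18·11 + 4   →  a_1 = 18
11 = 2·4 + 3   →  a_2 = 2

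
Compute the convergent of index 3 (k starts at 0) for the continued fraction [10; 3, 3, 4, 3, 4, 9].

443/43

Using pₖ = aₖpₖ₋₁ + pₖ₋₂, qₖ = aₖqₖ₋₁ + qₖ₋₂ (with p₋₁=1, p₋₂=0, q₋₁=0, q₋₂=1):
  k=0: a=10, p=10, q=1
  k=1: a=3, p=31, q=3
  k=2: a=3, p=103, q=10
  k=3: a=4, p=443, q=43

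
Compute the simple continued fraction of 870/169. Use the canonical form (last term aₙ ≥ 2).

[5; 6, 1, 3, 6]

870 = 5×169 + 25
169 = 6×25 + 19
25 = 1×19 + 6
19 = 3×6 + 1
6 = 6×1 + 0  (stop)
So 870/169 = [5; 6, 1, 3, 6].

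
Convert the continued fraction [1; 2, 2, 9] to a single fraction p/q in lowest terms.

66/47

Fold from the inside: start with 9/1.
  2 + 1/9 = 19/9
  2 + 9/19 = 47/19
  1 + 19/47 = 66/47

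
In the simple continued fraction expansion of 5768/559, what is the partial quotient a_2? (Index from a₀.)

5768 = 10·559 + 178   →  a_0 = 10
559 = 3·178 + 25   →  a_1 = 3
178 = 7·25 + 3   →  a_2 = 7

7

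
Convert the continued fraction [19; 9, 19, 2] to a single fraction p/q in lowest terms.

Fold from the inside: start with 2/1.
  19 + 1/2 = 39/2
  9 + 2/39 = 353/39
  19 + 39/353 = 6746/353

6746/353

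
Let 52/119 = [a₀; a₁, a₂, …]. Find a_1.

52 = 0·119 + 52   →  a_0 = 0
119 = 2·52 + 15   →  a_1 = 2

2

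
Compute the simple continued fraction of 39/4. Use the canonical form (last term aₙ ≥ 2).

39 = 9*4 + 3
4 = 1*3 + 1
3 = 3*1 + 0  (stop)
So 39/4 = [9; 1, 3].

[9; 1, 3]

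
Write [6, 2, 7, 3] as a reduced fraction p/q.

304/47

Using pₖ = aₖpₖ₋₁ + pₖ₋₂ and qₖ = aₖqₖ₋₁ + qₖ₋₂:
  k=0: a=6, p=6, q=1
  k=1: a=2, p=13, q=2
  k=2: a=7, p=97, q=15
  k=3: a=3, p=304, q=47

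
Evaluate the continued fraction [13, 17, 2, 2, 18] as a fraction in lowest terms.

Using pₖ = aₖpₖ₋₁ + pₖ₋₂ and qₖ = aₖqₖ₋₁ + qₖ₋₂:
  k=0: a=13, p=13, q=1
  k=1: a=17, p=222, q=17
  k=2: a=2, p=457, q=35
  k=3: a=2, p=1136, q=87
  k=4: a=18, p=20905, q=1601

20905/1601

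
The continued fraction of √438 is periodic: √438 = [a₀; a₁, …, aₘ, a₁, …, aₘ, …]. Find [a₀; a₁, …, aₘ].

[20; 1, 12, 1, 40]

a₀ = ⌊√438⌋ = 20.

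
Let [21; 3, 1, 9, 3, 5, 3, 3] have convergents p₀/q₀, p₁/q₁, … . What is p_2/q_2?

Using pₖ = aₖpₖ₋₁ + pₖ₋₂, qₖ = aₖqₖ₋₁ + qₖ₋₂ (with p₋₁=1, p₋₂=0, q₋₁=0, q₋₂=1):
  k=0: a=21, p=21, q=1
  k=1: a=3, p=64, q=3
  k=2: a=1, p=85, q=4

85/4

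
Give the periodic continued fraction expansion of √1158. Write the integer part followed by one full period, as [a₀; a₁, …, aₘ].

[34; 34, 68]

a₀ = ⌊√1158⌋ = 34.
With m₀=0, d₀=1 and mₖ₊₁ = dₖaₖ − mₖ, dₖ₊₁ = (n − mₖ₊₁²)/dₖ, aₖ₊₁ = ⌊(a₀+mₖ₊₁)/dₖ₊₁⌋:
  k=1: m=34, d=2, a=34
  k=2: m=34, d=1, a=68
d=1 and a=2a₀=68 at k=2, so the next step gives (m, d) = (34, 2) again — its k=1 value — and the period has length 2.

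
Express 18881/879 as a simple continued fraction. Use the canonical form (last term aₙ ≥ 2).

18881 = 21*879 + 422
879 = 2*422 + 35
422 = 12*35 + 2
35 = 17*2 + 1
2 = 2*1 + 0  (stop)
So 18881/879 = [21; 2, 12, 17, 2].

[21; 2, 12, 17, 2]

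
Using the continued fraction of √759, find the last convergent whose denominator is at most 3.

√759 = [27; 1, 1, 4, 1, 1, 54, …] (period length 6).
Convergents:
  p_0/q_0 = 27/1
  p_1/q_1 = 28/1
  p_2/q_2 = 55/2
  p_3/q_3 = 248/9
q_2 = 2 ≤ 3 < 9 = q_3, so the answer is 55/2.

55/2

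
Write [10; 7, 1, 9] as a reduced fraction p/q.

800/79

Fold from the inside: start with 9/1.
  1 + 1/9 = 10/9
  7 + 9/10 = 79/10
  10 + 10/79 = 800/79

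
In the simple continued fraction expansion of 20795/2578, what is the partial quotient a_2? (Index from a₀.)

13

20795 = 8·2578 + 171   →  a_0 = 8
2578 = 15·171 + 13   →  a_1 = 15
171 = 13·13 + 2   →  a_2 = 13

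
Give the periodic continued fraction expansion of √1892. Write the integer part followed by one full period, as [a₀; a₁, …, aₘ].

[43; 2, 86]

a₀ = ⌊√1892⌋ = 43.
With m₀=0, d₀=1 and mₖ₊₁ = dₖaₖ − mₖ, dₖ₊₁ = (n − mₖ₊₁²)/dₖ, aₖ₊₁ = ⌊(a₀+mₖ₊₁)/dₖ₊₁⌋:
  k=1: m=43, d=43, a=2
  k=2: m=43, d=1, a=86
d=1 and a=2a₀=86 at k=2, so the next step gives (m, d) = (43, 43) again — its k=1 value — and the period has length 2.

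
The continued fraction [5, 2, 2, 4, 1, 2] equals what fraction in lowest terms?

Using pₖ = aₖpₖ₋₁ + pₖ₋₂ and qₖ = aₖqₖ₋₁ + qₖ₋₂:
  k=0: a=5, p=5, q=1
  k=1: a=2, p=11, q=2
  k=2: a=2, p=27, q=5
  k=3: a=4, p=119, q=22
  k=4: a=1, p=146, q=27
  k=5: a=2, p=411, q=76

411/76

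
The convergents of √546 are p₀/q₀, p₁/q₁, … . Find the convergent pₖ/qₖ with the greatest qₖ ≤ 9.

√546 = [23; 2, 1, 2, 1, 2, 46, …] (period length 6).
Convergents:
  p_0/q_0 = 23/1
  p_1/q_1 = 47/2
  p_2/q_2 = 70/3
  p_3/q_3 = 187/8
  p_4/q_4 = 257/11
q_3 = 8 ≤ 9 < 11 = q_4, so the answer is 187/8.

187/8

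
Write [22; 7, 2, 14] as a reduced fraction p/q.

4803/217

Fold from the inside: start with 14/1.
  2 + 1/14 = 29/14
  7 + 14/29 = 217/29
  22 + 29/217 = 4803/217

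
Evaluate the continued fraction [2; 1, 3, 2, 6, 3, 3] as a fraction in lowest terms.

Using pₖ = aₖpₖ₋₁ + pₖ₋₂ and qₖ = aₖqₖ₋₁ + qₖ₋₂:
  k=0: a=2, p=2, q=1
  k=1: a=1, p=3, q=1
  k=2: a=3, p=11, q=4
  k=3: a=2, p=25, q=9
  k=4: a=6, p=161, q=58
  k=5: a=3, p=508, q=183
  k=6: a=3, p=1685, q=607

1685/607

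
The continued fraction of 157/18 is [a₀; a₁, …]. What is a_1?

157 = 8·18 + 13   →  a_0 = 8
18 = 1·13 + 5   →  a_1 = 1

1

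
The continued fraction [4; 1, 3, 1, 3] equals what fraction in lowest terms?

91/19

Fold from the inside: start with 3/1.
  1 + 1/3 = 4/3
  3 + 3/4 = 15/4
  1 + 4/15 = 19/15
  4 + 15/19 = 91/19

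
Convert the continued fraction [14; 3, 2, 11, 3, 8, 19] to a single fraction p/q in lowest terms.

Fold from the inside: start with 19/1.
  8 + 1/19 = 153/19
  3 + 19/153 = 478/153
  11 + 153/478 = 5411/478
  2 + 478/5411 = 11300/5411
  3 + 5411/11300 = 39311/11300
  14 + 11300/39311 = 561654/39311

561654/39311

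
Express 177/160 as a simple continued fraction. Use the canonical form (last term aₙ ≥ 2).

[1; 9, 2, 2, 3]

177 = 1·160 + 17
160 = 9·17 + 7
17 = 2·7 + 3
7 = 2·3 + 1
3 = 3·1 + 0  (stop)
So 177/160 = [1; 9, 2, 2, 3].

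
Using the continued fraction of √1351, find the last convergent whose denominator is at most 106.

1507/41

√1351 = [36; 1, 3, 10, 3, 1, 72, …] (period length 6).
Convergents:
  p_0/q_0 = 36/1
  p_1/q_1 = 37/1
  p_2/q_2 = 147/4
  p_3/q_3 = 1507/41
  p_4/q_4 = 4668/127
q_3 = 41 ≤ 106 < 127 = q_4, so the answer is 1507/41.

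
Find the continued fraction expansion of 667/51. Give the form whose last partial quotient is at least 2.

667 = 13*51 + 4
51 = 12*4 + 3
4 = 1*3 + 1
3 = 3*1 + 0  (stop)
So 667/51 = [13; 12, 1, 3].

[13; 12, 1, 3]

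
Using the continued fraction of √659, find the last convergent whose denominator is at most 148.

√659 = [25; 1, 2, 25, 2, 1, 50, …] (period length 6).
Convergents:
  p_0/q_0 = 25/1
  p_1/q_1 = 26/1
  p_2/q_2 = 77/3
  p_3/q_3 = 1951/76
  p_4/q_4 = 3979/155
q_3 = 76 ≤ 148 < 155 = q_4, so the answer is 1951/76.

1951/76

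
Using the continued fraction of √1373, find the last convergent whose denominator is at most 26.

√1373 = [37; 18, 1, 1, 18, 74, …] (period length 5).
Convergents:
  p_0/q_0 = 37/1
  p_1/q_1 = 667/18
  p_2/q_2 = 704/19
  p_3/q_3 = 1371/37
q_2 = 19 ≤ 26 < 37 = q_3, so the answer is 704/19.

704/19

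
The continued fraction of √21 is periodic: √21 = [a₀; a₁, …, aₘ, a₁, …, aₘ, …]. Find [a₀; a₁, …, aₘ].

a₀ = ⌊√21⌋ = 4.
With m₀=0, d₀=1 and mₖ₊₁ = dₖaₖ − mₖ, dₖ₊₁ = (n − mₖ₊₁²)/dₖ, aₖ₊₁ = ⌊(a₀+mₖ₊₁)/dₖ₊₁⌋:
  k=1: m=4, d=5, a=1
  k=2: m=1, d=4, a=1
  k=3: m=3, d=3, a=2
  k=4: m=3, d=4, a=1
  k=5: m=1, d=5, a=1
  k=6: m=4, d=1, a=8
d=1 and a=2a₀=8 at k=6, so the next step gives (m, d) = (4, 5) again — its k=1 value — and the period has length 6.

[4; 1, 1, 2, 1, 1, 8]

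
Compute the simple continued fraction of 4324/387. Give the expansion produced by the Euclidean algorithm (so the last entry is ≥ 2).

4324 = 11×387 + 67
387 = 5×67 + 52
67 = 1×52 + 15
52 = 3×15 + 7
15 = 2×7 + 1
7 = 7×1 + 0  (stop)
So 4324/387 = [11; 5, 1, 3, 2, 7].

[11; 5, 1, 3, 2, 7]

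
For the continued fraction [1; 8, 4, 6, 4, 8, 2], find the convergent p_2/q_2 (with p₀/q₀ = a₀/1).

Using pₖ = aₖpₖ₋₁ + pₖ₋₂, qₖ = aₖqₖ₋₁ + qₖ₋₂ (with p₋₁=1, p₋₂=0, q₋₁=0, q₋₂=1):
  k=0: a=1, p=1, q=1
  k=1: a=8, p=9, q=8
  k=2: a=4, p=37, q=33

37/33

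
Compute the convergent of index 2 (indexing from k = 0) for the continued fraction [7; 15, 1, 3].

Using pₖ = aₖpₖ₋₁ + pₖ₋₂, qₖ = aₖqₖ₋₁ + qₖ₋₂ (with p₋₁=1, p₋₂=0, q₋₁=0, q₋₂=1):
  k=0: a=7, p=7, q=1
  k=1: a=15, p=106, q=15
  k=2: a=1, p=113, q=16

113/16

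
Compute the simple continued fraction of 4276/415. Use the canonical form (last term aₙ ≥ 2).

4276 = 10×415 + 126
415 = 3×126 + 37
126 = 3×37 + 15
37 = 2×15 + 7
15 = 2×7 + 1
7 = 7×1 + 0  (stop)
So 4276/415 = [10; 3, 3, 2, 2, 7].

[10; 3, 3, 2, 2, 7]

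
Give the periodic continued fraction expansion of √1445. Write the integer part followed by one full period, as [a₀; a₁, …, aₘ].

a₀ = ⌊√1445⌋ = 38.
With m₀=0, d₀=1 and mₖ₊₁ = dₖaₖ − mₖ, dₖ₊₁ = (n − mₖ₊₁²)/dₖ, aₖ₊₁ = ⌊(a₀+mₖ₊₁)/dₖ₊₁⌋:
  k=1: m=38, d=1, a=76
d=1 and a=2a₀=76 at k=1, so the next step gives (m, d) = (38, 1) again — its k=1 value — and the period has length 1.

[38; 76]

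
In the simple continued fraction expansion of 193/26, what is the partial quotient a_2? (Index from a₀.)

2

193 = 7·26 + 11   →  a_0 = 7
26 = 2·11 + 4   →  a_1 = 2
11 = 2·4 + 3   →  a_2 = 2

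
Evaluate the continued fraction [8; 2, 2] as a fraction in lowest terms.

Using pₖ = aₖpₖ₋₁ + pₖ₋₂ and qₖ = aₖqₖ₋₁ + qₖ₋₂:
  k=0: a=8, p=8, q=1
  k=1: a=2, p=17, q=2
  k=2: a=2, p=42, q=5

42/5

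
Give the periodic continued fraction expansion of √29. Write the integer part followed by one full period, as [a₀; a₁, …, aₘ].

a₀ = ⌊√29⌋ = 5.
With m₀=0, d₀=1 and mₖ₊₁ = dₖaₖ − mₖ, dₖ₊₁ = (n − mₖ₊₁²)/dₖ, aₖ₊₁ = ⌊(a₀+mₖ₊₁)/dₖ₊₁⌋:
  k=1: m=5, d=4, a=2
  k=2: m=3, d=5, a=1
  k=3: m=2, d=5, a=1
  k=4: m=3, d=4, a=2
  k=5: m=5, d=1, a=10
d=1 and a=2a₀=10 at k=5, so the next step gives (m, d) = (5, 4) again — its k=1 value — and the period has length 5.

[5; 2, 1, 1, 2, 10]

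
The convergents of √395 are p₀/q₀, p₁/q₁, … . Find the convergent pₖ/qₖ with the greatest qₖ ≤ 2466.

√395 = [19; 1, 6, 1, 38, …] (period length 4).
Convergents:
  p_0/q_0 = 19/1
  p_1/q_1 = 20/1
  p_2/q_2 = 139/7
  p_3/q_3 = 159/8
  p_4/q_4 = 6181/311
  p_5/q_5 = 6340/319
  p_6/q_6 = 44221/2225
  p_7/q_7 = 50561/2544
q_6 = 2225 ≤ 2466 < 2544 = q_7, so the answer is 44221/2225.

44221/2225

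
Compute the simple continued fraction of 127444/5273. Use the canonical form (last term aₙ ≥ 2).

127444 = 24·5273 + 892
5273 = 5·892 + 813
892 = 1·813 + 79
813 = 10·79 + 23
79 = 3·23 + 10
23 = 2·10 + 3
10 = 3·3 + 1
3 = 3·1 + 0  (stop)
So 127444/5273 = [24; 5, 1, 10, 3, 2, 3, 3].

[24; 5, 1, 10, 3, 2, 3, 3]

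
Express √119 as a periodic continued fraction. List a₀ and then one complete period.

a₀ = ⌊√119⌋ = 10.
With m₀=0, d₀=1 and mₖ₊₁ = dₖaₖ − mₖ, dₖ₊₁ = (n − mₖ₊₁²)/dₖ, aₖ₊₁ = ⌊(a₀+mₖ₊₁)/dₖ₊₁⌋:
  k=1: m=10, d=19, a=1
  k=2: m=9, d=2, a=9
  k=3: m=9, d=19, a=1
  k=4: m=10, d=1, a=20
d=1 and a=2a₀=20 at k=4, so the next step gives (m, d) = (10, 19) again — its k=1 value — and the period has length 4.

[10; 1, 9, 1, 20]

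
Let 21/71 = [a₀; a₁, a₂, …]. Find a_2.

21 = 0·71 + 21   →  a_0 = 0
71 = 3·21 + 8   →  a_1 = 3
21 = 2·8 + 5   →  a_2 = 2

2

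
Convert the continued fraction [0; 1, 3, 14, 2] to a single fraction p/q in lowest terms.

Fold from the inside: start with 2/1.
  14 + 1/2 = 29/2
  3 + 2/29 = 89/29
  1 + 29/89 = 118/89
  0 + 89/118 = 89/118

89/118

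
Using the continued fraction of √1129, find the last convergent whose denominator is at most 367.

√1129 = [33; 1, 1, 1, 1, 66, …] (period length 5).
Convergents:
  p_0/q_0 = 33/1
  p_1/q_1 = 34/1
  p_2/q_2 = 67/2
  p_3/q_3 = 101/3
  p_4/q_4 = 168/5
  p_5/q_5 = 11189/333
  p_6/q_6 = 11357/338
  p_7/q_7 = 22546/671
q_6 = 338 ≤ 367 < 671 = q_7, so the answer is 11357/338.

11357/338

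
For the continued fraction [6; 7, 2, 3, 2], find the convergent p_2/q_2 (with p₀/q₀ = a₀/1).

Using pₖ = aₖpₖ₋₁ + pₖ₋₂, qₖ = aₖqₖ₋₁ + qₖ₋₂ (with p₋₁=1, p₋₂=0, q₋₁=0, q₋₂=1):
  k=0: a=6, p=6, q=1
  k=1: a=7, p=43, q=7
  k=2: a=2, p=92, q=15

92/15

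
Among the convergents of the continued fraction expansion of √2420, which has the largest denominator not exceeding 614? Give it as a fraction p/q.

28729/584

√2420 = [49; 5, 5, 1, 18, 1, 5, 5, 98, …] (period length 8).
Convergents:
  p_0/q_0 = 49/1
  p_1/q_1 = 246/5
  p_2/q_2 = 1279/26
  p_3/q_3 = 1525/31
  p_4/q_4 = 28729/584
  p_5/q_5 = 30254/615
q_4 = 584 ≤ 614 < 615 = q_5, so the answer is 28729/584.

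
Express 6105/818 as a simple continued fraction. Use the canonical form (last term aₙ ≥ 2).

6105 = 7*818 + 379
818 = 2*379 + 60
379 = 6*60 + 19
60 = 3*19 + 3
19 = 6*3 + 1
3 = 3*1 + 0  (stop)
So 6105/818 = [7; 2, 6, 3, 6, 3].

[7; 2, 6, 3, 6, 3]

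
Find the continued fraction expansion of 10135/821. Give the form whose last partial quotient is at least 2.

[12; 2, 1, 9, 9, 3]

10135 = 12*821 + 283
821 = 2*283 + 255
283 = 1*255 + 28
255 = 9*28 + 3
28 = 9*3 + 1
3 = 3*1 + 0  (stop)
So 10135/821 = [12; 2, 1, 9, 9, 3].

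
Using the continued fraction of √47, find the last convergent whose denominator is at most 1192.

4607/672

√47 = [6; 1, 5, 1, 12, …] (period length 4).
Convergents:
  p_0/q_0 = 6/1
  p_1/q_1 = 7/1
  p_2/q_2 = 41/6
  p_3/q_3 = 48/7
  p_4/q_4 = 617/90
  p_5/q_5 = 665/97
  p_6/q_6 = 3942/575
  p_7/q_7 = 4607/672
  p_8/q_8 = 59226/8639
q_7 = 672 ≤ 1192 < 8639 = q_8, so the answer is 4607/672.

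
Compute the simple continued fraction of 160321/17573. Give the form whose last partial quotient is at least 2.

[9; 8, 8, 3, 2, 3, 3, 3]

160321 = 9×17573 + 2164
17573 = 8×2164 + 261
2164 = 8×261 + 76
261 = 3×76 + 33
76 = 2×33 + 10
33 = 3×10 + 3
10 = 3×3 + 1
3 = 3×1 + 0  (stop)
So 160321/17573 = [9; 8, 8, 3, 2, 3, 3, 3].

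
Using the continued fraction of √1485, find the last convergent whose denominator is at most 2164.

82582/2143

√1485 = [38; 1, 1, 6, 1, 1, 76, …] (period length 6).
Convergents:
  p_0/q_0 = 38/1
  p_1/q_1 = 39/1
  p_2/q_2 = 77/2
  p_3/q_3 = 501/13
  p_4/q_4 = 578/15
  p_5/q_5 = 1079/28
  p_6/q_6 = 82582/2143
  p_7/q_7 = 83661/2171
q_6 = 2143 ≤ 2164 < 2171 = q_7, so the answer is 82582/2143.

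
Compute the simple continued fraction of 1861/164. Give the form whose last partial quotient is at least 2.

1861 = 11*164 + 57
164 = 2*57 + 50
57 = 1*50 + 7
50 = 7*7 + 1
7 = 7*1 + 0  (stop)
So 1861/164 = [11; 2, 1, 7, 7].

[11; 2, 1, 7, 7]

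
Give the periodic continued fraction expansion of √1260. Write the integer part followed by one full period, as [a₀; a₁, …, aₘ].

[35; 2, 70]

a₀ = ⌊√1260⌋ = 35.
With m₀=0, d₀=1 and mₖ₊₁ = dₖaₖ − mₖ, dₖ₊₁ = (n − mₖ₊₁²)/dₖ, aₖ₊₁ = ⌊(a₀+mₖ₊₁)/dₖ₊₁⌋:
  k=1: m=35, d=35, a=2
  k=2: m=35, d=1, a=70
d=1 and a=2a₀=70 at k=2, so the next step gives (m, d) = (35, 35) again — its k=1 value — and the period has length 2.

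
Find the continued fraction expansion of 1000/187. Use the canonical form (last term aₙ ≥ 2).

[5; 2, 1, 7, 8]

1000 = 5×187 + 65
187 = 2×65 + 57
65 = 1×57 + 8
57 = 7×8 + 1
8 = 8×1 + 0  (stop)
So 1000/187 = [5; 2, 1, 7, 8].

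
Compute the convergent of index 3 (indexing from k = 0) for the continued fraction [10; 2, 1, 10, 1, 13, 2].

331/32

Using pₖ = aₖpₖ₋₁ + pₖ₋₂, qₖ = aₖqₖ₋₁ + qₖ₋₂ (with p₋₁=1, p₋₂=0, q₋₁=0, q₋₂=1):
  k=0: a=10, p=10, q=1
  k=1: a=2, p=21, q=2
  k=2: a=1, p=31, q=3
  k=3: a=10, p=331, q=32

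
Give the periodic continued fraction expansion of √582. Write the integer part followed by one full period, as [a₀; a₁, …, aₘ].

[24; 8, 48]

a₀ = ⌊√582⌋ = 24.
With m₀=0, d₀=1 and mₖ₊₁ = dₖaₖ − mₖ, dₖ₊₁ = (n − mₖ₊₁²)/dₖ, aₖ₊₁ = ⌊(a₀+mₖ₊₁)/dₖ₊₁⌋:
  k=1: m=24, d=6, a=8
  k=2: m=24, d=1, a=48
d=1 and a=2a₀=48 at k=2, so the next step gives (m, d) = (24, 6) again — its k=1 value — and the period has length 2.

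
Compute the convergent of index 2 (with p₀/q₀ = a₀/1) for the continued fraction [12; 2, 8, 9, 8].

Using pₖ = aₖpₖ₋₁ + pₖ₋₂, qₖ = aₖqₖ₋₁ + qₖ₋₂ (with p₋₁=1, p₋₂=0, q₋₁=0, q₋₂=1):
  k=0: a=12, p=12, q=1
  k=1: a=2, p=25, q=2
  k=2: a=8, p=212, q=17

212/17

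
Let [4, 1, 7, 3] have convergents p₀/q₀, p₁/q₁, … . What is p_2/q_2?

Using pₖ = aₖpₖ₋₁ + pₖ₋₂, qₖ = aₖqₖ₋₁ + qₖ₋₂ (with p₋₁=1, p₋₂=0, q₋₁=0, q₋₂=1):
  k=0: a=4, p=4, q=1
  k=1: a=1, p=5, q=1
  k=2: a=7, p=39, q=8

39/8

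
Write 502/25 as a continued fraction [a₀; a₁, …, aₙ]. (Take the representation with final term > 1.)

[20; 12, 2]

502 = 20×25 + 2
25 = 12×2 + 1
2 = 2×1 + 0  (stop)
So 502/25 = [20; 12, 2].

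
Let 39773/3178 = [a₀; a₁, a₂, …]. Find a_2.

39773 = 12·3178 + 1637   →  a_0 = 12
3178 = 1·1637 + 1541   →  a_1 = 1
1637 = 1·1541 + 96   →  a_2 = 1

1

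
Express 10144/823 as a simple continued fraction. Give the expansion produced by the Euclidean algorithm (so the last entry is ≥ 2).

10144 = 12·823 + 268
823 = 3·268 + 19
268 = 14·19 + 2
19 = 9·2 + 1
2 = 2·1 + 0  (stop)
So 10144/823 = [12; 3, 14, 9, 2].

[12; 3, 14, 9, 2]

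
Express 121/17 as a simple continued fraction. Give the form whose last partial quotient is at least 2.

[7; 8, 2]

121 = 7×17 + 2
17 = 8×2 + 1
2 = 2×1 + 0  (stop)
So 121/17 = [7; 8, 2].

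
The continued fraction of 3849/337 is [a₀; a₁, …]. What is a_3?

3849 = 11·337 + 142   →  a_0 = 11
337 = 2·142 + 53   →  a_1 = 2
142 = 2·53 + 36   →  a_2 = 2
53 = 1·36 + 17   →  a_3 = 1

1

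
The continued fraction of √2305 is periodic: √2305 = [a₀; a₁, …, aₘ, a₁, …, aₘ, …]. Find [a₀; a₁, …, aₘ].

[48; 96]

a₀ = ⌊√2305⌋ = 48.
With m₀=0, d₀=1 and mₖ₊₁ = dₖaₖ − mₖ, dₖ₊₁ = (n − mₖ₊₁²)/dₖ, aₖ₊₁ = ⌊(a₀+mₖ₊₁)/dₖ₊₁⌋:
  k=1: m=48, d=1, a=96
d=1 and a=2a₀=96 at k=1, so the next step gives (m, d) = (48, 1) again — its k=1 value — and the period has length 1.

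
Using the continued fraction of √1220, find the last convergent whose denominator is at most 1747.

34195/979

√1220 = [34; 1, 12, 1, 68, …] (period length 4).
Convergents:
  p_0/q_0 = 34/1
  p_1/q_1 = 35/1
  p_2/q_2 = 454/13
  p_3/q_3 = 489/14
  p_4/q_4 = 33706/965
  p_5/q_5 = 34195/979
  p_6/q_6 = 444046/12713
q_5 = 979 ≤ 1747 < 12713 = q_6, so the answer is 34195/979.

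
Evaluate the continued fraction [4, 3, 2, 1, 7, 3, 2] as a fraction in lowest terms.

2403/559

Fold from the inside: start with 2/1.
  3 + 1/2 = 7/2
  7 + 2/7 = 51/7
  1 + 7/51 = 58/51
  2 + 51/58 = 167/58
  3 + 58/167 = 559/167
  4 + 167/559 = 2403/559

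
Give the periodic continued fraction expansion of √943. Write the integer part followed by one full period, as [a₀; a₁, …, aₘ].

a₀ = ⌊√943⌋ = 30.
With m₀=0, d₀=1 and mₖ₊₁ = dₖaₖ − mₖ, dₖ₊₁ = (n − mₖ₊₁²)/dₖ, aₖ₊₁ = ⌊(a₀+mₖ₊₁)/dₖ₊₁⌋:
  k=1: m=30, d=43, a=1
  k=2: m=13, d=18, a=2
  k=3: m=23, d=23, a=2
  k=4: m=23, d=18, a=2
  k=5: m=13, d=43, a=1
  k=6: m=30, d=1, a=60
d=1 and a=2a₀=60 at k=6, so the next step gives (m, d) = (30, 43) again — its k=1 value — and the period has length 6.

[30; 1, 2, 2, 2, 1, 60]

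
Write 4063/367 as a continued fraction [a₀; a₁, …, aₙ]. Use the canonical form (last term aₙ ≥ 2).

4063 = 11·367 + 26
367 = 14·26 + 3
26 = 8·3 + 2
3 = 1·2 + 1
2 = 2·1 + 0  (stop)
So 4063/367 = [11; 14, 8, 1, 2].

[11; 14, 8, 1, 2]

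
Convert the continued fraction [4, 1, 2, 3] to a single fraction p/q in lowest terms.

47/10

Using pₖ = aₖpₖ₋₁ + pₖ₋₂ and qₖ = aₖqₖ₋₁ + qₖ₋₂:
  k=0: a=4, p=4, q=1
  k=1: a=1, p=5, q=1
  k=2: a=2, p=14, q=3
  k=3: a=3, p=47, q=10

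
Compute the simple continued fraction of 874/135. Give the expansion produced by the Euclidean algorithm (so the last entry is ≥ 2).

874 = 6×135 + 64
135 = 2×64 + 7
64 = 9×7 + 1
7 = 7×1 + 0  (stop)
So 874/135 = [6; 2, 9, 7].

[6; 2, 9, 7]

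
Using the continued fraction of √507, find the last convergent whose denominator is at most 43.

√507 = [22; 1, 1, 14, 1, 1, 44, …] (period length 6).
Convergents:
  p_0/q_0 = 22/1
  p_1/q_1 = 23/1
  p_2/q_2 = 45/2
  p_3/q_3 = 653/29
  p_4/q_4 = 698/31
  p_5/q_5 = 1351/60
q_4 = 31 ≤ 43 < 60 = q_5, so the answer is 698/31.

698/31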